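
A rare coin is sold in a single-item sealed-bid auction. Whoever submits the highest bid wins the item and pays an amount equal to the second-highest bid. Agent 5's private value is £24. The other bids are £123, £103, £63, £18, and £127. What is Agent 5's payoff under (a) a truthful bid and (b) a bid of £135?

Truthful: £0; alternative: -£103.

The highest competing bid is £127.
Bidding truthfully at £24: the top bid is £127 (a rival), so Agent 5 loses. Payoff = £0.
Bidding £135: Agent 5 has the top bid, wins, and pays the second-highest bid £127. Payoff = £24 − £127 = -£103.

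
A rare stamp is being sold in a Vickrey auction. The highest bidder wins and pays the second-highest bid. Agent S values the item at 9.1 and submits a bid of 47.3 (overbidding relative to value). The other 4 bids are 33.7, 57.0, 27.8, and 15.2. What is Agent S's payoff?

Payoff = 0.0.

Highest competing bid: 57.0.
Agent S's bid 47.3 is not the highest, so Agent S loses, pays nothing, and earns zero payoff.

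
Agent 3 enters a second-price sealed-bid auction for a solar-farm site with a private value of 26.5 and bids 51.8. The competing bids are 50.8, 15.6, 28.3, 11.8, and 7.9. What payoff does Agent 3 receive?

-24.3

Highest competing bid: 50.8.
Agent 3's bid 51.8 is the highest overall, so Agent 3 wins and pays the second-highest bid, 50.8.
Payoff = value − price = 26.5 − 50.8 = -24.3.
Overbidding won the item at a price above value — truthful bidding would have avoided this loss.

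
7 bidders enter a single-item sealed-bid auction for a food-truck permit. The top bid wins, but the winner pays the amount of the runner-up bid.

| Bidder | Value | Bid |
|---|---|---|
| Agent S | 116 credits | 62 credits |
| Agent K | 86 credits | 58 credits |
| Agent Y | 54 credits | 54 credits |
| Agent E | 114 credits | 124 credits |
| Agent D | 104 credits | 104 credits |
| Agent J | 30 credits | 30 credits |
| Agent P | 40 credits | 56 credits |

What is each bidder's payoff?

Payoffs: Agent S 0 credits, Agent K 0 credits, Agent Y 0 credits, Agent E 10 credits, Agent D 0 credits, Agent J 0 credits, Agent P 0 credits.

Sorted high to low: Agent E 124 credits; Agent D 104 credits; Agent S 62 credits; Agent K 58 credits; Agent P 56 credits; Agent Y 54 credits; Agent J 30 credits.
Agent E has the top bid and wins; the price is the second-highest bid, 104 credits.
Agent E's payoff = 114 credits − 104 credits = 10 credits. All other bidders lose, so their payoff is 0.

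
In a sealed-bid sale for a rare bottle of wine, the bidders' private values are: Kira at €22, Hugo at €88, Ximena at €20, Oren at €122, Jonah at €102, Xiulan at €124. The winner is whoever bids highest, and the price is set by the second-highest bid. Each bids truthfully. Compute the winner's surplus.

Ranking the bids: Xiulan €124 > Oren €122 > Jonah €102 > Hugo €88 > Kira €22 > Ximena €20.
Xiulan wins with the top bid and pays the second-highest, €122.
Surplus = €124 − €122 = €2.

Winner's surplus: €2.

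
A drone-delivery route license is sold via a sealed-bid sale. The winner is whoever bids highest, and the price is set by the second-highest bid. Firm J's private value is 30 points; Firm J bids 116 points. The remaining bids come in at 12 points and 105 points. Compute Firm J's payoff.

Firm J's payoff: -75 points.

Highest competing bid: 105 points.
Firm J's bid 116 points is the highest overall, so Firm J wins and pays the second-highest bid, 105 points.
Payoff = value − price = 30 points − 105 points = -75 points.
Overbidding won the item at a price above value — truthful bidding would have avoided this loss.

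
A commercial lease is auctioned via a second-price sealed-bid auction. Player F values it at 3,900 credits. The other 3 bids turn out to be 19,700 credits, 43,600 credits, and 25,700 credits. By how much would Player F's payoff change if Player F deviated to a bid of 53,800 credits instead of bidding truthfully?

Payoff change: -39,700 credits.

The highest competing bid is 43,600 credits.
Bidding truthfully at 3,900 credits: the top bid is 43,600 credits (a rival), so Player F loses. Payoff = 0 credits.
Bidding 53,800 credits: Player F has the top bid, wins, and pays the second-highest bid 43,600 credits. Payoff = 3,900 credits − 43,600 credits = -39,700 credits.
Change = -39,700 credits − 0 credits = -39,700 credits.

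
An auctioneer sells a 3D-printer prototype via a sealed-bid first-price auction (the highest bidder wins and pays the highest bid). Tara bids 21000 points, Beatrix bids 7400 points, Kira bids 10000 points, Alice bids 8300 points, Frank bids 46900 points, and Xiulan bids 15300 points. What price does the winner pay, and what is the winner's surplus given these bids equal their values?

Ranking the bids: Frank 46900 points > Tara 21000 points > Xiulan 15300 points > Kira 10000 points > Alice 8300 points > Beatrix 7400 points.
Frank is the highest bidder, so Frank wins.
Under the first-price rule, the price is the highest bid: 46900 points.
Surplus = 46900 points − 46900 points = 0 points.

The winner pays 46900 points for a surplus of 0 points.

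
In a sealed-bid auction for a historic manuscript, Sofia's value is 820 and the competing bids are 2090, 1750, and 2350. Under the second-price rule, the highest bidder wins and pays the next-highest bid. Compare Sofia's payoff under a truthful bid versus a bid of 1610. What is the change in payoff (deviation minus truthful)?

Change in payoff: 0.

The highest competing bid is 2350.
Bidding truthfully at 820: the top bid is 2350 (a rival), so Sofia loses. Payoff = 0.
Bidding 1610: the top bid is 2350 (a rival), so Sofia loses. Payoff = 0.
Change = 0 − 0 = 0.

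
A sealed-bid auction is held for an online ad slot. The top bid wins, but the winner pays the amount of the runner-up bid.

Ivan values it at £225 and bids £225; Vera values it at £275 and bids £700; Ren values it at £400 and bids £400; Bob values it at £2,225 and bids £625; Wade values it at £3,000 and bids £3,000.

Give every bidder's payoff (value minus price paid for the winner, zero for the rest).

Sorted high to low: Wade £3,000, then Vera £700, then Bob £625, then Ren £400, then Ivan £225.
Wade has the top bid and wins; the price is the second-highest bid, £700.
Wade's payoff = £3,000 − £700 = £2,300. All other bidders lose, so their payoff is 0.

Payoffs: Ivan £0, Vera £0, Ren £0, Bob £0, Wade £2,300.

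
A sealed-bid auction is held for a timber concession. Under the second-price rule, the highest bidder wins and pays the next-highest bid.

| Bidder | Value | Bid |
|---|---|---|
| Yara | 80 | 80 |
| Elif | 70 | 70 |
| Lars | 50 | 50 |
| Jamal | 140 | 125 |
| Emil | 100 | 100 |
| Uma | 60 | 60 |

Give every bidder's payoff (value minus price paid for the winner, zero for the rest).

Bids in descending order: Jamal 125 > Emil 100 > Yara 80 > Elif 70 > Uma 60 > Lars 50.
Jamal has the top bid and wins; the price is the second-highest bid, 100.
Jamal's payoff = 140 − 100 = 40. All other bidders lose, so their payoff is 0.

Payoffs: Yara 0, Elif 0, Lars 0, Jamal 40, Emil 0, Uma 0.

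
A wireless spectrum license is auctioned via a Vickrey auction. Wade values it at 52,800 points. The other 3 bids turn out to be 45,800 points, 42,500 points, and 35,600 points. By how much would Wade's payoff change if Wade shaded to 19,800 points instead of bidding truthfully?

-7,000 points

The highest competing bid is 45,800 points.
Bidding truthfully at 52,800 points: Wade has the top bid, wins, and pays the second-highest bid 45,800 points. Payoff = 52,800 points − 45,800 points = 7,000 points.
Bidding 19,800 points: the top bid is 45,800 points (a rival), so Wade loses. Payoff = 0 points.
Change = 0 points − 7,000 points = -7,000 points.
This is the dominant-strategy logic: truthful bidding weakly beats any alternative.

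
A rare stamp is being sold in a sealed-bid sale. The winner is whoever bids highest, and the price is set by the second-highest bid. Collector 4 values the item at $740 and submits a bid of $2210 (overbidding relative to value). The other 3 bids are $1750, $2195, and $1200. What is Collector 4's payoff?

Payoff = -$1455.

Highest competing bid: $2195.
Collector 4's bid $2210 is the highest overall, so Collector 4 wins and pays the second-highest bid, $2195.
Payoff = value − price = $740 − $2195 = -$1455.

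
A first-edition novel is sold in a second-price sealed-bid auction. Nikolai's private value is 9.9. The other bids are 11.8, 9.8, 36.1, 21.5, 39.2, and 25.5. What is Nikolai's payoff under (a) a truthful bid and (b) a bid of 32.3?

(a) 0.0  (b) 0.0

The highest competing bid is 39.2.
Bidding truthfully at 9.9: the top bid is 39.2 (a rival), so Nikolai loses. Payoff = 0.0.
Bidding 32.3: the top bid is 39.2 (a rival), so Nikolai loses. Payoff = 0.0.
The bid only affects whether you win, not the price — here both bids land on the same side of the top rival bid, so the deviation is payoff-neutral.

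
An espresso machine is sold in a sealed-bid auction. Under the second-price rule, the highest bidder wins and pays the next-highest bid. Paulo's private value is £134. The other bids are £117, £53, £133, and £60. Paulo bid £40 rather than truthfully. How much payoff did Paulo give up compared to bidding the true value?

The highest competing bid is £133.
Bidding truthfully at £134: Paulo has the top bid, wins, and pays the second-highest bid £133. Payoff = £134 − £133 = £1.
Bidding £40: the top bid is £133 (a rival), so Paulo loses. Payoff = £0.
Regret = truthful payoff − actual payoff = £1 − £0 = £1.

£1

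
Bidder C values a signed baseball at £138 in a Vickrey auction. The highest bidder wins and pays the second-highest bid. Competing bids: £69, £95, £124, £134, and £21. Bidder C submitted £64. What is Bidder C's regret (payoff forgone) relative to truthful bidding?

£4

The highest competing bid is £134.
Bidding truthfully at £138: Bidder C has the top bid, wins, and pays the second-highest bid £134. Payoff = £138 − £134 = £4.
Bidding £64: the top bid is £134 (a rival), so Bidder C loses. Payoff = £0.
Regret = truthful payoff − actual payoff = £4 − £0 = £4.
This is the dominant-strategy logic: truthful bidding weakly beats any alternative.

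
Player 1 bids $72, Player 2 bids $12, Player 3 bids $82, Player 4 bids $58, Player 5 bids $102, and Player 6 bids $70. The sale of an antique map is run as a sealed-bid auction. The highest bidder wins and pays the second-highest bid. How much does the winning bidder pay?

$82

Sorted high to low: Player 5 $102, then Player 3 $82, then Player 1 $72, then Player 6 $70, then Player 4 $58, then Player 2 $12.
Player 5 has the highest bid, so Player 5 wins.
The second-highest bid is $82, so that is what Player 5 pays.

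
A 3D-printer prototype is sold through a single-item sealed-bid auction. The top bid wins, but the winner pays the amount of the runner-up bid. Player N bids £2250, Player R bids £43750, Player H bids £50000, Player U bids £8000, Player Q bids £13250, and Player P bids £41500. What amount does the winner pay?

Bids in descending order: Player H £50000 > Player R £43750 > Player P £41500 > Player Q £13250 > Player U £8000 > Player N £2250.
Player H has the highest bid, so Player H wins.
The second-highest bid is £43750, so that is what Player H pays.

£43750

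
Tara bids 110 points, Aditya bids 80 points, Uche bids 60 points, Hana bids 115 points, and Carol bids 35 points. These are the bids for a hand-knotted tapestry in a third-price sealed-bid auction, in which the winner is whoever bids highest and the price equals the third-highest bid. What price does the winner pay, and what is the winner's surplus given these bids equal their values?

Ranking the bids: Hana 115 points > Tara 110 points > Aditya 80 points > Uche 60 points > Carol 35 points.
Hana is the highest bidder, so Hana wins.
Under the third-price rule, the price is the third-highest bid: 80 points.
Surplus = 115 points − 80 points = 35 points.

Price 80 points; surplus 35 points.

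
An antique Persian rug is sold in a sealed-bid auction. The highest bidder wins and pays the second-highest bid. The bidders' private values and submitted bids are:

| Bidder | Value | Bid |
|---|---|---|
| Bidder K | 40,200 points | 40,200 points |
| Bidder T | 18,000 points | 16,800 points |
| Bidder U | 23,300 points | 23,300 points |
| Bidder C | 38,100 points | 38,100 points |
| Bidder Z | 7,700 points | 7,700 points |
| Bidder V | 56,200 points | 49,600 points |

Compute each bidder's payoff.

Payoffs: Bidder K 0 points, Bidder T 0 points, Bidder U 0 points, Bidder C 0 points, Bidder Z 0 points, Bidder V 16,000 points.

Ordered from highest: Bidder V 49,600 points, then Bidder K 40,200 points, then Bidder C 38,100 points, then Bidder U 23,300 points, then Bidder T 16,800 points, then Bidder Z 7,700 points.
Bidder V has the top bid and wins; the price is the second-highest bid, 40,200 points.
Bidder V's payoff = 56,200 points − 40,200 points = 16,000 points. All other bidders lose, so their payoff is 0.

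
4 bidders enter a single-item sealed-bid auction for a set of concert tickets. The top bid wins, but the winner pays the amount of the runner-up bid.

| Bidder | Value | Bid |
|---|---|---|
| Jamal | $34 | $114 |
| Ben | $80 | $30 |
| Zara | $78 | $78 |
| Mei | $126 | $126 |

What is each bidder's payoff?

Bids in descending order: Mei $126, then Jamal $114, then Zara $78, then Ben $30.
Mei has the top bid and wins; the price is the second-highest bid, $114.
Mei's payoff = $126 − $114 = $12. All other bidders lose, so their payoff is 0.

Payoffs: Jamal $0, Ben $0, Zara $0, Mei $12.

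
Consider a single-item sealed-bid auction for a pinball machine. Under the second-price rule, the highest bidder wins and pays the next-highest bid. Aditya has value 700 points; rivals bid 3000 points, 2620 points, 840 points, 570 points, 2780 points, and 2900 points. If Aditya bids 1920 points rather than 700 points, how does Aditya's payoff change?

Change in payoff: 0 points.

The highest competing bid is 3000 points.
Bidding truthfully at 700 points: the top bid is 3000 points (a rival), so Aditya loses. Payoff = 0 points.
Bidding 1920 points: the top bid is 3000 points (a rival), so Aditya loses. Payoff = 0 points.
Change = 0 points − 0 points = 0 points.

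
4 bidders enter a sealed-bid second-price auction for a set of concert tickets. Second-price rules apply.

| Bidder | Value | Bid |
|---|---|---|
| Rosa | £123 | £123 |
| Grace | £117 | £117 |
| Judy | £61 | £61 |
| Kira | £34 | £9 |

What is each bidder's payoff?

Ordered from highest: Rosa £123; Grace £117; Judy £61; Kira £9.
Rosa has the top bid and wins; the price is the second-highest bid, £117.
Rosa's payoff = £123 − £117 = £6. All other bidders lose, so their payoff is 0.

Rosa £6, Grace £0, Judy £0, Kira £0.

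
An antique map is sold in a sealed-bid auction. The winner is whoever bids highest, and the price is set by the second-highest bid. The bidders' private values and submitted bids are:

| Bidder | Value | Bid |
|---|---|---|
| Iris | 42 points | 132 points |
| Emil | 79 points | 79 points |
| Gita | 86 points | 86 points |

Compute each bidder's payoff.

Payoffs: Iris -44 points, Emil 0 points, Gita 0 points.

Bids in descending order: Iris 132 points; Gita 86 points; Emil 79 points.
Iris has the top bid and wins; the price is the second-highest bid, 86 points.
Iris's payoff = 42 points − 86 points = -44 points. All other bidders lose, so their payoff is 0.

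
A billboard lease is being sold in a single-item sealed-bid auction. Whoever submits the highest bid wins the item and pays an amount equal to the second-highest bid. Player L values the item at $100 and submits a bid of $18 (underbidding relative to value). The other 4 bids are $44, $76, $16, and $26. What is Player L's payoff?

$0

Highest competing bid: $76.
Player L's bid $18 is not the highest, so Player L loses, pays nothing, and earns zero payoff.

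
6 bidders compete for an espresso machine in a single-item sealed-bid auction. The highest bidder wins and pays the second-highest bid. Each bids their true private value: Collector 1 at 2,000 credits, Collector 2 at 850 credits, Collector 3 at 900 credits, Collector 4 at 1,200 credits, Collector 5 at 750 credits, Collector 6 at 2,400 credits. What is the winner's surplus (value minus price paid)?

Surplus = 400 credits.

Ordered from highest: Collector 6 2,400 credits, then Collector 1 2,000 credits, then Collector 4 1,200 credits, then Collector 3 900 credits, then Collector 2 850 credits, then Collector 5 750 credits.
Collector 6 wins with the top bid and pays the second-highest, 2,000 credits.
Surplus = 2,400 credits − 2,000 credits = 400 credits.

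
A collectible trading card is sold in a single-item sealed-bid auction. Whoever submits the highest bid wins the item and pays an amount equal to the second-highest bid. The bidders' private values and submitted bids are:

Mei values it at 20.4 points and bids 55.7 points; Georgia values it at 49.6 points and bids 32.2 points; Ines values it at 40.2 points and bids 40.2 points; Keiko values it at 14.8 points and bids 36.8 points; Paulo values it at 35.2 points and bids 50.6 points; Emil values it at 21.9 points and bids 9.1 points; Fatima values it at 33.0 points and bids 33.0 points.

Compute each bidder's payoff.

Sorted high to low: Mei 55.7 points > Paulo 50.6 points > Ines 40.2 points > Keiko 36.8 points > Fatima 33.0 points > Georgia 32.2 points > Emil 9.1 points.
Mei has the top bid and wins; the price is the second-highest bid, 50.6 points.
Mei's payoff = 20.4 points − 50.6 points = -30.2 points. All other bidders lose, so their payoff is 0.

Payoffs: Mei -30.2 points, Georgia 0.0 points, Ines 0.0 points, Keiko 0.0 points, Paulo 0.0 points, Emil 0.0 points, Fatima 0.0 points.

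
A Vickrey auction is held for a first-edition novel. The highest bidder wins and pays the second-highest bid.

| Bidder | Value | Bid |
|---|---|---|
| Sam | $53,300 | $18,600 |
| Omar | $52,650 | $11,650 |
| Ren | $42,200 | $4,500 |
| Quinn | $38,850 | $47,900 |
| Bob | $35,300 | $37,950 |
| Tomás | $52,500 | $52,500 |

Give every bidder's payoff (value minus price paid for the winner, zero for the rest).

Payoffs: Sam $0, Omar $0, Ren $0, Quinn $0, Bob $0, Tomás $4,600.

Sorted high to low: Tomás $52,500 > Quinn $47,900 > Bob $37,950 > Sam $18,600 > Omar $11,650 > Ren $4,500.
Tomás has the top bid and wins; the price is the second-highest bid, $47,900.
Tomás's payoff = $52,500 − $47,900 = $4,600. All other bidders lose, so their payoff is 0.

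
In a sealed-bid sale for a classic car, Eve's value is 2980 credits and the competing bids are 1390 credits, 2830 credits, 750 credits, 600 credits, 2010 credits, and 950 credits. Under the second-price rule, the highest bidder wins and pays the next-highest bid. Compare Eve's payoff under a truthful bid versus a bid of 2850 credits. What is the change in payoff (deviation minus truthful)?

The highest competing bid is 2830 credits.
Bidding truthfully at 2980 credits: Eve has the top bid, wins, and pays the second-highest bid 2830 credits. Payoff = 2980 credits − 2830 credits = 150 credits.
Bidding 2850 credits: Eve has the top bid, wins, and pays the second-highest bid 2830 credits. Payoff = 2980 credits − 2830 credits = 150 credits.
Change = 150 credits − 150 credits = 0 credits.
The bid only affects whether you win, not the price — here both bids land on the same side of the top rival bid, so the deviation is payoff-neutral.

Change in payoff: 0 credits.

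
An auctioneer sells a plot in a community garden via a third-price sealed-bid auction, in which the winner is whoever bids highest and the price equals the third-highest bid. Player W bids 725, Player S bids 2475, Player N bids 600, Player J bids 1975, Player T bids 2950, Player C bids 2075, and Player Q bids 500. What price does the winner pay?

Sorted high to low: Player T 2950 > Player S 2475 > Player C 2075 > Player J 1975 > Player W 725 > Player N 600 > Player Q 500.
Player T is the highest bidder, so Player T wins.
Under the third-price rule, the price is the third-highest bid: 2075.

The winner pays 2075.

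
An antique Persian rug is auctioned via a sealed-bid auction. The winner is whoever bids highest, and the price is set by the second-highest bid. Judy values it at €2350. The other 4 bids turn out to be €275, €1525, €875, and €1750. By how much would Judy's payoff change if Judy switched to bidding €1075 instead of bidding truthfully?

The highest competing bid is €1750.
Bidding truthfully at €2350: Judy has the top bid, wins, and pays the second-highest bid €1750. Payoff = €2350 − €1750 = €600.
Bidding €1075: the top bid is €1750 (a rival), so Judy loses. Payoff = €0.
Change = €0 − €600 = -€600.

Change in payoff: -€600.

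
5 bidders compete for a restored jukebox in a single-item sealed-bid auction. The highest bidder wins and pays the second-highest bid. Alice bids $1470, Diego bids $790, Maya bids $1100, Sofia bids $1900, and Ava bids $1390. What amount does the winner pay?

$1470

Ordered from highest: Sofia $1900, then Alice $1470, then Ava $1390, then Maya $1100, then Diego $790.
Sofia has the highest bid, so Sofia wins.
The second-highest bid is $1470, so that is what Sofia pays.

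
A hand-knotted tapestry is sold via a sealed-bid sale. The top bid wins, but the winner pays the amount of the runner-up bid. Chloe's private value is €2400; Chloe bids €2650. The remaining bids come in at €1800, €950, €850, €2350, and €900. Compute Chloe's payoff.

Highest competing bid: €2350.
Chloe's bid €2650 is the highest overall, so Chloe wins and pays the second-highest bid, €2350.
Payoff = value − price = €2400 − €2350 = €50.

Payoff = €50.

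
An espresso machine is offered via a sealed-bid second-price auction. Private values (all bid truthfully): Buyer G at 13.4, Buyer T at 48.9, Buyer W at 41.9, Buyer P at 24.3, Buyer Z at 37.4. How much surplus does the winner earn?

Ordered from highest: Buyer T 48.9, then Buyer W 41.9, then Buyer Z 37.4, then Buyer P 24.3, then Buyer G 13.4.
Buyer T wins with the top bid and pays the second-highest, 41.9.
Surplus = 48.9 − 41.9 = 7.0.

Winner's surplus: 7.0.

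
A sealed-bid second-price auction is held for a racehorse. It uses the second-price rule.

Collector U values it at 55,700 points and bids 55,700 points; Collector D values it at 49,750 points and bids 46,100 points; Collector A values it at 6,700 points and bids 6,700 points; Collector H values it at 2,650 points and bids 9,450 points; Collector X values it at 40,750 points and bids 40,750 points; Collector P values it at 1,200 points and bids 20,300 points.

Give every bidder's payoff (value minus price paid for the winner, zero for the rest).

Ordered from highest: Collector U 55,700 points; Collector D 46,100 points; Collector X 40,750 points; Collector P 20,300 points; Collector H 9,450 points; Collector A 6,700 points.
Collector U has the top bid and wins; the price is the second-highest bid, 46,100 points.
Collector U's payoff = 55,700 points − 46,100 points = 9,600 points. All other bidders lose, so their payoff is 0.

Collector U 9,600 points, Collector D 0 points, Collector A 0 points, Collector H 0 points, Collector X 0 points, Collector P 0 points.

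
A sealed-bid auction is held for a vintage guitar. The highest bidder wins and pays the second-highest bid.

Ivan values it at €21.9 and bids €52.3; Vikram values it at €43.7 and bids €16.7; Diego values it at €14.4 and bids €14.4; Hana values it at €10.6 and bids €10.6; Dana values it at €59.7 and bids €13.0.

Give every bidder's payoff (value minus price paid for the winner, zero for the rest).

Bids in descending order: Ivan €52.3, then Vikram €16.7, then Diego €14.4, then Dana €13.0, then Hana €10.6.
Ivan has the top bid and wins; the price is the second-highest bid, €16.7.
Ivan's payoff = €21.9 − €16.7 = €5.2. All other bidders lose, so their payoff is 0.

Ivan €5.2, Vikram €0.0, Diego €0.0, Hana €0.0, Dana €0.0.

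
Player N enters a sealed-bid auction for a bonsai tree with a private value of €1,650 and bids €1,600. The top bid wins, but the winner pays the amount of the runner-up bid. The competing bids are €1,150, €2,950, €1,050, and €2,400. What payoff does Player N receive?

Highest competing bid: €2,950.
Player N's bid €1,600 is not the highest, so Player N loses, pays nothing, and earns zero payoff.

€0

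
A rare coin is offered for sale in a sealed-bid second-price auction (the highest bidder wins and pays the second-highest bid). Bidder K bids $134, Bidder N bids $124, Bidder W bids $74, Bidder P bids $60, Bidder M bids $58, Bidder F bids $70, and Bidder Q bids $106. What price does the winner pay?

Price paid: $124.

Bids in descending order: Bidder K $134; Bidder N $124; Bidder Q $106; Bidder W $74; Bidder F $70; Bidder P $60; Bidder M $58.
Bidder K is the highest bidder, so Bidder K wins.
Under the second-price rule, the price is the second-highest bid: $124.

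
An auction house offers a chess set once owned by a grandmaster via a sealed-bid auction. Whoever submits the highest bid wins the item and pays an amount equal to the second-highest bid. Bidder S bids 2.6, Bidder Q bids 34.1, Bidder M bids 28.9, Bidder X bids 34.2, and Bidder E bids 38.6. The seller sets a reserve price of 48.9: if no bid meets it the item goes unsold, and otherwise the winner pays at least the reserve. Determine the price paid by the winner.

Ordered from highest: Bidder E 38.6, then Bidder X 34.2, then Bidder Q 34.1, then Bidder M 28.9, then Bidder S 2.6.
The top bid 38.6 is below the reserve 48.9, so the item goes unsold and nothing is paid.

unsold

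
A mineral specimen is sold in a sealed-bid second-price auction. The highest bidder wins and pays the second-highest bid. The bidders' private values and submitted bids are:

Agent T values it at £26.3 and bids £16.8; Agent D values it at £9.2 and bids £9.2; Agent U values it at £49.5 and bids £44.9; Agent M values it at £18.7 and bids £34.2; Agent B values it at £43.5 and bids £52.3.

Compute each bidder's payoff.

Payoffs: Agent T £0.0, Agent D £0.0, Agent U £0.0, Agent M £0.0, Agent B -£1.4.

Ranking the bids: Agent B £52.3, then Agent U £44.9, then Agent M £34.2, then Agent T £16.8, then Agent D £9.2.
Agent B has the top bid and wins; the price is the second-highest bid, £44.9.
Agent B's payoff = £43.5 − £44.9 = -£1.4. All other bidders lose, so their payoff is 0.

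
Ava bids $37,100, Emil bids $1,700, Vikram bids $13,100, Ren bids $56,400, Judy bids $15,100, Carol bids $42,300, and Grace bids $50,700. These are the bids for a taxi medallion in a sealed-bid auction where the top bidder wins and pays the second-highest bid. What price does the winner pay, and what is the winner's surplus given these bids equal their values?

Bids in descending order: Ren $56,400, then Grace $50,700, then Carol $42,300, then Ava $37,100, then Judy $15,100, then Vikram $13,100, then Emil $1,700.
Ren is the highest bidder, so Ren wins.
Under the second-price rule, the price is the second-highest bid: $50,700.
Surplus = $56,400 − $50,700 = $5,700.

The winner pays $50,700 for a surplus of $5,700.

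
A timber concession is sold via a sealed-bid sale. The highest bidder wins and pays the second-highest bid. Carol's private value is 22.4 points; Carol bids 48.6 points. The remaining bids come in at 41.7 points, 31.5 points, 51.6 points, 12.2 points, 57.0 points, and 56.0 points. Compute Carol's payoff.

Carol's payoff: 0.0 points.

Highest competing bid: 57.0 points.
Carol's bid 48.6 points is not the highest, so Carol loses, pays nothing, and earns zero payoff.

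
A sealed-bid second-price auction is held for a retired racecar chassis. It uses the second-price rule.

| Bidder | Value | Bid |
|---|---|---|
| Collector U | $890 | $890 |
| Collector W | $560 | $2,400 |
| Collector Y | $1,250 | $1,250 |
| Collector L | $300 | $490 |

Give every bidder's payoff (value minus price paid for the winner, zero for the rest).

Payoffs: Collector U $0, Collector W -$690, Collector Y $0, Collector L $0.

Bids in descending order: Collector W $2,400, then Collector Y $1,250, then Collector U $890, then Collector L $490.
Collector W has the top bid and wins; the price is the second-highest bid, $1,250.
Collector W's payoff = $560 − $1,250 = -$690. All other bidders lose, so their payoff is 0.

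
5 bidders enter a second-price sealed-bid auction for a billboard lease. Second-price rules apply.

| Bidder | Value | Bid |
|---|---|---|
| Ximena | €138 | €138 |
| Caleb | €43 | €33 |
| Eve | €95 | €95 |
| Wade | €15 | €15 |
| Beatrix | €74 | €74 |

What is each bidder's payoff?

Ranking the bids: Ximena €138, then Eve €95, then Beatrix €74, then Caleb €33, then Wade €15.
Ximena has the top bid and wins; the price is the second-highest bid, €95.
Ximena's payoff = €138 − €95 = €43. All other bidders lose, so their payoff is 0.

Ximena €43, Caleb €0, Eve €0, Wade €0, Beatrix €0.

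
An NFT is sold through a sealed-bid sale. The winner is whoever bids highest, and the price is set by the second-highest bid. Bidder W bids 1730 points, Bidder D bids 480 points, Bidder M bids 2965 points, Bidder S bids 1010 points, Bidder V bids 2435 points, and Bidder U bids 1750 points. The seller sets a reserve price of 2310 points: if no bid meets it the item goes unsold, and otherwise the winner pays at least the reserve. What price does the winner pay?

2435 points

Ordered from highest: Bidder M 2965 points > Bidder V 2435 points > Bidder U 1750 points > Bidder W 1730 points > Bidder S 1010 points > Bidder D 480 points.
Bidder M has the highest bid, so Bidder M wins.
The second-highest bid is 2435 points, which exceeds the reserve, so that sets the price.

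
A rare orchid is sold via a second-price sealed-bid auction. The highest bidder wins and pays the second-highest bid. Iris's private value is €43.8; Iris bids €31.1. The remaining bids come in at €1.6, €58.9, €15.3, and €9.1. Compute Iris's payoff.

Highest competing bid: €58.9.
Iris's bid €31.1 is not the highest, so Iris loses, pays nothing, and earns zero payoff.

€0.0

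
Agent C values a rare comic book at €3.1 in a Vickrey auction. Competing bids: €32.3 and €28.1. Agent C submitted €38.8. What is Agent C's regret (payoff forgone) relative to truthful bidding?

Payoff forgone: €29.2.

The highest competing bid is €32.3.
Bidding truthfully at €3.1: the top bid is €32.3 (a rival), so Agent C loses. Payoff = €0.0.
Bidding €38.8: Agent C has the top bid, wins, and pays the second-highest bid €32.3. Payoff = €3.1 − €32.3 = -€29.2.
Regret = truthful payoff − actual payoff = €0.0 − -€29.2 = €29.2.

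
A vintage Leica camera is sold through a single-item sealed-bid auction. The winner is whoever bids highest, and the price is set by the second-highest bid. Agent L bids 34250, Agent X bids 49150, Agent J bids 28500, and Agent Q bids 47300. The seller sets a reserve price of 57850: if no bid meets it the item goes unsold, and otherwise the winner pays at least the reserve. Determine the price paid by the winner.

unsold

Bids in descending order: Agent X 49150, then Agent Q 47300, then Agent L 34250, then Agent J 28500.
The top bid 49150 is below the reserve 57850, so the item goes unsold and nothing is paid.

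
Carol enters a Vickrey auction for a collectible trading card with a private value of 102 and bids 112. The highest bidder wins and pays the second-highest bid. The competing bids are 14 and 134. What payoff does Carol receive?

Highest competing bid: 134.
Carol's bid 112 is not the highest, so Carol loses, pays nothing, and earns zero payoff.

0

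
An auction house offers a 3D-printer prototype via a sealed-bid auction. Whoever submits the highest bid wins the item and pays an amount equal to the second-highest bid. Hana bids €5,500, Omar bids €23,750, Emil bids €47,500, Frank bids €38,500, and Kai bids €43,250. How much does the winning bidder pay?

Ranking the bids: Emil €47,500 > Kai €43,250 > Frank €38,500 > Omar €23,750 > Hana €5,500.
Emil has the highest bid, so Emil wins.
The second-highest bid is €43,250, so that is what Emil pays.

€43,250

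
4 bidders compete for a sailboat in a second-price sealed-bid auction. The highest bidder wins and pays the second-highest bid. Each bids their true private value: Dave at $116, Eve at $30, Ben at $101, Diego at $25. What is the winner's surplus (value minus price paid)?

Winner's surplus: $15.

Sorted high to low: Dave $116 > Ben $101 > Eve $30 > Diego $25.
Dave wins with the top bid and pays the second-highest, $101.
Surplus = $116 − $101 = $15.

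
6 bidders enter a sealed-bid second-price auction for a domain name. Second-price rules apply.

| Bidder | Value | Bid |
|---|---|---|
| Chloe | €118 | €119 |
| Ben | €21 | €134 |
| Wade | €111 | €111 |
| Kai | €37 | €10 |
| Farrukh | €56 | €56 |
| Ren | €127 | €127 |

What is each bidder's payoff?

Ordered from highest: Ben €134, then Ren €127, then Chloe €119, then Wade €111, then Farrukh €56, then Kai €10.
Ben has the top bid and wins; the price is the second-highest bid, €127.
Ben's payoff = €21 − €127 = -€106. All other bidders lose, so their payoff is 0.

Chloe €0, Ben -€106, Wade €0, Kai €0, Farrukh €0, Ren €0.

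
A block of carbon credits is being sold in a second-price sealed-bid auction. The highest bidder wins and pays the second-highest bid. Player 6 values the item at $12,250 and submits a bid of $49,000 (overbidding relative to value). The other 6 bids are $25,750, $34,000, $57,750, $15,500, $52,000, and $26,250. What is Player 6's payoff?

Highest competing bid: $57,750.
Player 6's bid $49,000 is not the highest, so Player 6 loses, pays nothing, and earns zero payoff.

$0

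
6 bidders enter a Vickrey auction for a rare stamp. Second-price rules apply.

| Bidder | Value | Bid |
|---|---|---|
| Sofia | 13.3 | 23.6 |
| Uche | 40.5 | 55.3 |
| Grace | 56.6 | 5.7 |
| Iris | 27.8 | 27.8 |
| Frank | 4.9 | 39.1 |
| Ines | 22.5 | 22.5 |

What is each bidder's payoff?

Payoffs: Sofia 0.0, Uche 1.4, Grace 0.0, Iris 0.0, Frank 0.0, Ines 0.0.

Sorted high to low: Uche 55.3 > Frank 39.1 > Iris 27.8 > Sofia 23.6 > Ines 22.5 > Grace 5.7.
Uche has the top bid and wins; the price is the second-highest bid, 39.1.
Uche's payoff = 40.5 − 39.1 = 1.4. All other bidders lose, so their payoff is 0.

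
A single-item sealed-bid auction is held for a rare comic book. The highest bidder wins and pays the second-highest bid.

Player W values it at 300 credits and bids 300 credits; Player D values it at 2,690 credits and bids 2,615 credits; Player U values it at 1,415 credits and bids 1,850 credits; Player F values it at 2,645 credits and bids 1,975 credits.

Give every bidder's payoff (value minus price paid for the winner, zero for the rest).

Player W 0 credits, Player D 715 credits, Player U 0 credits, Player F 0 credits.

Ordered from highest: Player D 2,615 credits > Player F 1,975 credits > Player U 1,850 credits > Player W 300 credits.
Player D has the top bid and wins; the price is the second-highest bid, 1,975 credits.
Player D's payoff = 2,690 credits − 1,975 credits = 715 credits. All other bidders lose, so their payoff is 0.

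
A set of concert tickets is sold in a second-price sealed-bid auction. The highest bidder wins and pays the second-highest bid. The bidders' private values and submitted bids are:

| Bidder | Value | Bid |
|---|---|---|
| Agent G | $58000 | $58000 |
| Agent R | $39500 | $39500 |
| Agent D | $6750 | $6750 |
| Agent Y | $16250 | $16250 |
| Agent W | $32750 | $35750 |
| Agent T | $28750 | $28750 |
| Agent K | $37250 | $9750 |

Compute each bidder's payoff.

Sorted high to low: Agent G $58000, then Agent R $39500, then Agent W $35750, then Agent T $28750, then Agent Y $16250, then Agent K $9750, then Agent D $6750.
Agent G has the top bid and wins; the price is the second-highest bid, $39500.
Agent G's payoff = $58000 − $39500 = $18500. All other bidders lose, so their payoff is 0.

Agent G $18500, Agent R $0, Agent D $0, Agent Y $0, Agent W $0, Agent T $0, Agent K $0.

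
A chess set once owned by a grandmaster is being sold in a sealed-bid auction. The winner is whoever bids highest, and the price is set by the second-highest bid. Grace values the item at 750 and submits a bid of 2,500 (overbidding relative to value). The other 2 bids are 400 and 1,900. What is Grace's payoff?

Highest competing bid: 1,900.
Grace's bid 2,500 is the highest overall, so Grace wins and pays the second-highest bid, 1,900.
Payoff = value − price = 750 − 1,900 = -1,150.
Overbidding won the item at a price above value — truthful bidding would have avoided this loss.

Payoff = -1,150.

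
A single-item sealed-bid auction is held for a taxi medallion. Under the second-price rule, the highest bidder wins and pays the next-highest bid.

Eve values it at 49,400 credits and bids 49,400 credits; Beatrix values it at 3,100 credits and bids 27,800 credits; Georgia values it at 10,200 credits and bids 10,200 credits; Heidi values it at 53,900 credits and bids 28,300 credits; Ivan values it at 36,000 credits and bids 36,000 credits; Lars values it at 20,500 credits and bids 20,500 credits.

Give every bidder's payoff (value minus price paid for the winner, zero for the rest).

Ranking the bids: Eve 49,400 credits, then Ivan 36,000 credits, then Heidi 28,300 credits, then Beatrix 27,800 credits, then Lars 20,500 credits, then Georgia 10,200 credits.
Eve has the top bid and wins; the price is the second-highest bid, 36,000 credits.
Eve's payoff = 49,400 credits − 36,000 credits = 13,400 credits. All other bidders lose, so their payoff is 0.

Payoffs: Eve 13,400 credits, Beatrix 0 credits, Georgia 0 credits, Heidi 0 credits, Ivan 0 credits, Lars 0 credits.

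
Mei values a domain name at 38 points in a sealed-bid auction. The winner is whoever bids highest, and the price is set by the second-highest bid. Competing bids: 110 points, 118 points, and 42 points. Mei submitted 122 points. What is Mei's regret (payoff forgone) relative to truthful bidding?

Payoff forgone: 80 points.

The highest competing bid is 118 points.
Bidding truthfully at 38 points: the top bid is 118 points (a rival), so Mei loses. Payoff = 0 points.
Bidding 122 points: Mei has the top bid, wins, and pays the second-highest bid 118 points. Payoff = 38 points − 118 points = -80 points.
Regret = truthful payoff − actual payoff = 0 points − -80 points = 80 points.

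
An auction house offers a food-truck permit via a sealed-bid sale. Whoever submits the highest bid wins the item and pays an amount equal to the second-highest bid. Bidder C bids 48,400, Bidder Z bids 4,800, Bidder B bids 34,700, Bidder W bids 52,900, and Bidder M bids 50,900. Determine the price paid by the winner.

The winner pays 50,900.

Ordered from highest: Bidder W 52,900 > Bidder M 50,900 > Bidder C 48,400 > Bidder B 34,700 > Bidder Z 4,800.
Bidder W has the highest bid, so Bidder W wins.
The second-highest bid is 50,900, so that is what Bidder W pays.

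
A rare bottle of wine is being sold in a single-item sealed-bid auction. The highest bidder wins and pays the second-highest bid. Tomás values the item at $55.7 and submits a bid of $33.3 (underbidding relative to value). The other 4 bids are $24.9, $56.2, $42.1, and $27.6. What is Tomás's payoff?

Tomás's payoff: $0.0.

Highest competing bid: $56.2.
Tomás's bid $33.3 is not the highest, so Tomás loses, pays nothing, and earns zero payoff.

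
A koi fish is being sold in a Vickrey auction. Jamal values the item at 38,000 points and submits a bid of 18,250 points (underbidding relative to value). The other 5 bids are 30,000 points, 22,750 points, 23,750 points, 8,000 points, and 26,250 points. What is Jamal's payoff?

0 points

Highest competing bid: 30,000 points.
Jamal's bid 18,250 points is not the highest, so Jamal loses, pays nothing, and earns zero payoff.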